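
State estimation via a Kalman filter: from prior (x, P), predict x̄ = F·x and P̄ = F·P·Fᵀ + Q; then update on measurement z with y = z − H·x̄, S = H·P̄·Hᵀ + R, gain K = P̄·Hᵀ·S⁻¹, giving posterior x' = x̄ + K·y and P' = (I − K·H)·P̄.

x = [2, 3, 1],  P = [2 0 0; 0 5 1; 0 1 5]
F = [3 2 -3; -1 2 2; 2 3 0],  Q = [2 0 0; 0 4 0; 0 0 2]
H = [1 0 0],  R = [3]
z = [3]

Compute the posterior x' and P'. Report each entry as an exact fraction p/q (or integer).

x̄ = F·x = [9, 6, 13]
P̄ = F·P·Fᵀ + Q = [73 -18 33; -18 54 32; 33 32 55]
y = z − H·x̄ = [-6]
S = H·P̄·Hᵀ + R = [76]
K = P̄·Hᵀ·S⁻¹ = [73/76; -9/38; 33/76]
x' = x̄ + K·y = [123/38, 141/19, 395/38]
P' = (I − K·H)·P̄ = [219/76 -27/38 99/76; -27/38 945/19 1513/38; 99/76 1513/38 3091/76]

x' = [123/38, 141/19, 395/38]
P' = [219/76 -27/38 99/76; -27/38 945/19 1513/38; 99/76 1513/38 3091/76]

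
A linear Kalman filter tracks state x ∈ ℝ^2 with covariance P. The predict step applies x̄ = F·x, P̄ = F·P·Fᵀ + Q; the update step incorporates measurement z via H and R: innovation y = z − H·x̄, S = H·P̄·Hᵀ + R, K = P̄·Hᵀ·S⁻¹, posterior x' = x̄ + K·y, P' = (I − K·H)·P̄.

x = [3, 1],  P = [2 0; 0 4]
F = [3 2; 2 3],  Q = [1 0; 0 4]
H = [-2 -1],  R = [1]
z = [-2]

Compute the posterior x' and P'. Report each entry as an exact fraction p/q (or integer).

x' = [589/333, -161/111]
P' = [419/333 -244/111; -244/111 176/37]

x̄ = F·x = [11, 9]
P̄ = F·P·Fᵀ + Q = [35 36; 36 48]
y = z − H·x̄ = [29]
S = H·P̄·Hᵀ + R = [333]
K = P̄·Hᵀ·S⁻¹ = [-106/333; -40/111]
x' = x̄ + K·y = [589/333, -161/111]
P' = (I − K·H)·P̄ = [419/333 -244/111; -244/111 176/37]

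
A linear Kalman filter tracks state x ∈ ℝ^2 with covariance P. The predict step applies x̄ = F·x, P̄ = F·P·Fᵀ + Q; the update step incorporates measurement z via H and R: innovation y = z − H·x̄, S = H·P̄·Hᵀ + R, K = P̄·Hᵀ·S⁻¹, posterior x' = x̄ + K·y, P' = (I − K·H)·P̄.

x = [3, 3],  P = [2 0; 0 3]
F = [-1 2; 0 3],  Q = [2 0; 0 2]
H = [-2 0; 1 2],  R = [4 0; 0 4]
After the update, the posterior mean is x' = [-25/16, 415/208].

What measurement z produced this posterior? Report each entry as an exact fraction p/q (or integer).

x̄ = F·x = [3, 9]
P̄ = F·P·Fᵀ + Q = [16 18; 18 29]
S = H·P̄·Hᵀ + R = [68 -104; -104 208]
K = P̄·Hᵀ·S⁻¹ = [-3/8 1/16; 1/8 89/208]
x' − x̄ = [-73/16, -1457/208] = K·y
y = (KᵀK)⁻¹·Kᵀ·(x' − x̄) = [9, -19]
z = y + H·x̄ = [9, -19] + [-6, 21] = [3, 2]

z = [3, 2]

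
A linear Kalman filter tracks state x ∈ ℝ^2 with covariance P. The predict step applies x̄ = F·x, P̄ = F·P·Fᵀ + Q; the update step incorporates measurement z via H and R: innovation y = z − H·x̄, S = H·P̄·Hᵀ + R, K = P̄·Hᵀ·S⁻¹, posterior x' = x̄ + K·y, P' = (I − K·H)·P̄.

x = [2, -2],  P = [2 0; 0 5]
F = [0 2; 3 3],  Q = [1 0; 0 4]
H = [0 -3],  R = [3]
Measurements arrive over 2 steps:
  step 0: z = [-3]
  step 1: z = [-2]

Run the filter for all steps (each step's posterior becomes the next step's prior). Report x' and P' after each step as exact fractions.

step 0: x̄ = F·x = [-4, 0]
step 0: P̄ = F·P·Fᵀ + Q = [21 30; 30 67]
step 0: y = z − H·x̄ = [-3]
step 0: S = H·P̄·Hᵀ + R = [606]
step 0: K = P̄·Hᵀ·S⁻¹ = [-15/101; -67/202]
step 0: x' = x̄ + K·y = [-359/101, 201/202]
step 0: P' = (I − K·H)·P̄ = [771/101 15/101; 15/101 67/202]
step 1: x̄ = F·x = [201/101, -1551/202]
step 1: P̄ = F·P·Fᵀ + Q = [235/101 291/101; 291/101 15829/202]
step 1: y = z − H·x̄ = [-5057/202]
step 1: S = H·P̄·Hᵀ + R = [143067/202]
step 1: K = P̄·Hᵀ·S⁻¹ = [-582/47689; -15829/47689]
step 1: x' = x̄ + K·y = [109476/47689, 30107/47689]
step 1: P' = (I − K·H)·P̄ = [105929/47689 582/47689; 582/47689 15829/47689]

step 0: x' = [-359/101, 201/202], P' = [771/101 15/101; 15/101 67/202]
step 1: x' = [109476/47689, 30107/47689], P' = [105929/47689 582/47689; 582/47689 15829/47689]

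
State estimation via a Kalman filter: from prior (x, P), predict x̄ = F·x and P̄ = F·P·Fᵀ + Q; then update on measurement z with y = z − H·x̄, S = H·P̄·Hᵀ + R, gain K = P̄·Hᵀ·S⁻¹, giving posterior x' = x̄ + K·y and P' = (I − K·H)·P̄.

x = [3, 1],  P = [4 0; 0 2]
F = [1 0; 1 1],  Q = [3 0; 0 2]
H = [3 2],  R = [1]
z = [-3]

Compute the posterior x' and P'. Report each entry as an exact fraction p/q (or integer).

x' = [-37/36, 1/9]
P' = [167/144 -59/36; -59/36 23/9]

x̄ = F·x = [3, 4]
P̄ = F·P·Fᵀ + Q = [7 4; 4 8]
y = z − H·x̄ = [-20]
S = H·P̄·Hᵀ + R = [144]
K = P̄·Hᵀ·S⁻¹ = [29/144; 7/36]
x' = x̄ + K·y = [-37/36, 1/9]
P' = (I − K·H)·P̄ = [167/144 -59/36; -59/36 23/9]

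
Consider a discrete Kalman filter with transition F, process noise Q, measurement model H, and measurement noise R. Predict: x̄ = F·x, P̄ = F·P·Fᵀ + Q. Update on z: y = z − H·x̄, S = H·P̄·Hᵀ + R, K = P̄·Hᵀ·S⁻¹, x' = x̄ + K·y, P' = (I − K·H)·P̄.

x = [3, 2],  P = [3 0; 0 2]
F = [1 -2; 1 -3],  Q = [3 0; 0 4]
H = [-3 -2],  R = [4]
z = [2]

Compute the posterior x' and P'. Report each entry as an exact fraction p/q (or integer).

x̄ = F·x = [-1, -3]
P̄ = F·P·Fᵀ + Q = [14 15; 15 25]
y = z − H·x̄ = [-7]
S = H·P̄·Hᵀ + R = [410]
K = P̄·Hᵀ·S⁻¹ = [-36/205; -19/82]
x' = x̄ + K·y = [47/205, -113/82]
P' = (I − K·H)·P̄ = [278/205 -69/41; -69/41 245/82]

x' = [47/205, -113/82]
P' = [278/205 -69/41; -69/41 245/82]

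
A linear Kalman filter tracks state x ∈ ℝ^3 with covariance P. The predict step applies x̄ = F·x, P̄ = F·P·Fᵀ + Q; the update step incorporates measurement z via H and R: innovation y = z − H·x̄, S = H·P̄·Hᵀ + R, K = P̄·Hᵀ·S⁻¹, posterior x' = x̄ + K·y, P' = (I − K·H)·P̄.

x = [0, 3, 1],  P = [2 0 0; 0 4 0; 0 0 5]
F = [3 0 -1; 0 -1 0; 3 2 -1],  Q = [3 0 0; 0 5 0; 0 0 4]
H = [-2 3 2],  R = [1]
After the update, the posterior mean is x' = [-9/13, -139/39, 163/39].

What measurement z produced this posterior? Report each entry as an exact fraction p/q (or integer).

z = [-1]

x̄ = F·x = [-1, -3, 5]
P̄ = F·P·Fᵀ + Q = [26 0 23; 0 9 -8; 23 -8 43]
S = H·P̄·Hᵀ + R = [78]
K = P̄·Hᵀ·S⁻¹ = [-1/13; 11/78; 8/39]
x' − x̄ = [4/13, -22/39, -32/39] = K·y
y = (KᵀK)⁻¹·Kᵀ·(x' − x̄) = [-4]
z = y + H·x̄ = [-4] + [3] = [-1]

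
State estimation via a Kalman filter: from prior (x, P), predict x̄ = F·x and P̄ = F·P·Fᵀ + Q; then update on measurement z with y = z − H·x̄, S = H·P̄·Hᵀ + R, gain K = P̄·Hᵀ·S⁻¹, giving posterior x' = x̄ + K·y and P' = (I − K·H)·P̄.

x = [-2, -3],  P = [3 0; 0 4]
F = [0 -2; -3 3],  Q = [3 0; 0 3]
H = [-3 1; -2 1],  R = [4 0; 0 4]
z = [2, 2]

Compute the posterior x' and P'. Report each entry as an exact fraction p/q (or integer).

x̄ = F·x = [6, -3]
P̄ = F·P·Fᵀ + Q = [19 -24; -24 66]
y = z − H·x̄ = [23, 17]
S = H·P̄·Hᵀ + R = [385 300; 300 242]
K = P̄·Hᵀ·S⁻¹ = [-501/1585 43/317; -402/1585 249/317]
x' = x̄ + K·y = [1642/1585, 7164/1585]
P' = (I − K·H)·P̄ = [2864/1585 6588/1585; 6588/1585 18156/1585]

x' = [1642/1585, 7164/1585]
P' = [2864/1585 6588/1585; 6588/1585 18156/1585]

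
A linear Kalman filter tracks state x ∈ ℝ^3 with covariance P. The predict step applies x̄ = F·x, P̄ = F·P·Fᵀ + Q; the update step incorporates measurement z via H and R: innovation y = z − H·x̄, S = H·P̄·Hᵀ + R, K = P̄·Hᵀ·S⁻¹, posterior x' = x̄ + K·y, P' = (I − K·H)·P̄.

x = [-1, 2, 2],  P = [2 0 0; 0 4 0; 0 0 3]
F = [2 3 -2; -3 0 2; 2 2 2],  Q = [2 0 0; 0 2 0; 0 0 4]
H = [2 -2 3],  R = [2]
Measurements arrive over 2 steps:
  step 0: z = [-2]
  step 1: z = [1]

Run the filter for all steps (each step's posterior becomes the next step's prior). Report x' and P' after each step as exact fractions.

step 0: x' = [-672/577, 4375/577, 2982/577], P' = [8378/577 -1304/577 -6380/577; -1304/577 12192/577 8960/577; -6380/577 8960/577 10280/577]
step 1: x' = [-1445395/1725099, 36855934/1725099, 8706996/575033], P' = [8654086/1725099 -40219708/1725099 -10792240/575033; -40219708/1725099 423442636/1725099 102988740/575033; -10792240/575033 102988740/575033 75904436/575033]

step 0: x̄ = F·x = [0, 7, 6]
step 0: P̄ = F·P·Fᵀ + Q = [58 -24 20; -24 32 0; 20 0 40]
step 0: y = z − H·x̄ = [-6]
step 0: S = H·P̄·Hᵀ + R = [1154]
step 0: K = P̄·Hᵀ·S⁻¹ = [112/577; -56/577; 80/577]
step 0: x' = x̄ + K·y = [-672/577, 4375/577, 2982/577]
step 0: P' = (I − K·H)·P̄ = [8378/577 -1304/577 -6380/577; -1304/577 12192/577 8960/577; -6380/577 8960/577 10280/577]
step 1: x̄ = F·x = [5817/577, 7980/577, 13370/577]
step 1: P̄ = F·P·Fᵀ + Q = [113386/577 -89692/577 70424/577; -89692/577 194236/577 47276/577; 70424/577 47276/577 135916/577]
step 1: y = z − H·x̄ = [-35207/577]
step 1: S = H·P̄·Hᵀ + R = [3450198/577]
step 1: K = P̄·Hᵀ·S⁻¹ = [308714/1725099; -213014/1725099; 75674/575033]
step 1: x' = x̄ + K·y = [-1445395/1725099, 36855934/1725099, 8706996/575033]
step 1: P' = (I − K·H)·P̄ = [8654086/1725099 -40219708/1725099 -10792240/575033; -40219708/1725099 423442636/1725099 102988740/575033; -10792240/575033 102988740/575033 75904436/575033]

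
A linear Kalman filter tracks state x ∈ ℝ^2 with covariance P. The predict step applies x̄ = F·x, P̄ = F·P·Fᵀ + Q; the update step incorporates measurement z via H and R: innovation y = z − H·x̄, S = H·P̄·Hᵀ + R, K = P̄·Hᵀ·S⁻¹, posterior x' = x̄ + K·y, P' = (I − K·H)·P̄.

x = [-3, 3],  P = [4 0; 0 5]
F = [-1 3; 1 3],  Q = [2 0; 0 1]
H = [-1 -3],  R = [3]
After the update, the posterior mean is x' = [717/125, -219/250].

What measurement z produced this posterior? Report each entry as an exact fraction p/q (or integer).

x̄ = F·x = [12, 6]
P̄ = F·P·Fᵀ + Q = [51 41; 41 50]
S = H·P̄·Hᵀ + R = [750]
K = P̄·Hᵀ·S⁻¹ = [-29/125; -191/750]
x' − x̄ = [-783/125, -1719/250] = K·y
y = (KᵀK)⁻¹·Kᵀ·(x' − x̄) = [27]
z = y + H·x̄ = [27] + [-30] = [-3]

z = [-3]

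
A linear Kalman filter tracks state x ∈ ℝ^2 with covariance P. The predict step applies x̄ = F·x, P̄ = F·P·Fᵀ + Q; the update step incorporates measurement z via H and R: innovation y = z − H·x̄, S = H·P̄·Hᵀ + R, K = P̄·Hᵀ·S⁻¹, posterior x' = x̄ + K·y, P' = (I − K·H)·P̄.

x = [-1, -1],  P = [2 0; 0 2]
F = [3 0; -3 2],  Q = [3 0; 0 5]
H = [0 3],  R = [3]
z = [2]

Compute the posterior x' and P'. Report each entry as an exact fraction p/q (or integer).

x' = [-132/47, 63/94]
P' = [501/47 -9/47; -9/47 31/94]

x̄ = F·x = [-3, 1]
P̄ = F·P·Fᵀ + Q = [21 -18; -18 31]
y = z − H·x̄ = [-1]
S = H·P̄·Hᵀ + R = [282]
K = P̄·Hᵀ·S⁻¹ = [-9/47; 31/94]
x' = x̄ + K·y = [-132/47, 63/94]
P' = (I − K·H)·P̄ = [501/47 -9/47; -9/47 31/94]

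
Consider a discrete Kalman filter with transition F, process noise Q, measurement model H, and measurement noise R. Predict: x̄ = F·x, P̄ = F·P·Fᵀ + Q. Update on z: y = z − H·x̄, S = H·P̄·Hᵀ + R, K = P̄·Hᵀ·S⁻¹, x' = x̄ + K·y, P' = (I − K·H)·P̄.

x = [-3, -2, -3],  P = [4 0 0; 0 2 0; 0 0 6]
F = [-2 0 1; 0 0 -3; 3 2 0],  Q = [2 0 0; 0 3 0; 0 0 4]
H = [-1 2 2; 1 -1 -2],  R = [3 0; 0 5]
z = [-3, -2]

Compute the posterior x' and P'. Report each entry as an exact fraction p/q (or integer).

x̄ = F·x = [3, 9, -13]
P̄ = F·P·Fᵀ + Q = [24 -18 -24; -18 57 0; -24 0 48]
y = z − H·x̄ = [8, -22]
S = H·P̄·Hᵀ + R = [615 -480; -480 410]
K = P̄·Hᵀ·S⁻¹ = [-36/725 117/725; 604/725 1149/1450; -56/145 -108/145]
x' = x̄ + K·y = [-687/725, -1282/725, 43/145]
P' = (I − K·H)·P̄ = [2982/725 477/725 192/145; 477/725 9369/1450 -708/145; 192/145 -708/145 144/29]

x' = [-687/725, -1282/725, 43/145]
P' = [2982/725 477/725 192/145; 477/725 9369/1450 -708/145; 192/145 -708/145 144/29]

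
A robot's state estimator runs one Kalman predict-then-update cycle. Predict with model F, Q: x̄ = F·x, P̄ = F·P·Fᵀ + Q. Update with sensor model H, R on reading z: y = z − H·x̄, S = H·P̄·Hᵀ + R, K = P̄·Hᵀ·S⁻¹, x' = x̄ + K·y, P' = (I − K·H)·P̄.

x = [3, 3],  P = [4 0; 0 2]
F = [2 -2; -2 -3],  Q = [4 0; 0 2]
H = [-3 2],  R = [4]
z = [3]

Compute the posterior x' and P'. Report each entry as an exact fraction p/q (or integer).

x' = [-759/112, -141/16]
P' = [255/28 53/4; 53/4 81/4]

x̄ = F·x = [0, -15]
P̄ = F·P·Fᵀ + Q = [28 -4; -4 36]
y = z − H·x̄ = [33]
S = H·P̄·Hᵀ + R = [448]
K = P̄·Hᵀ·S⁻¹ = [-23/112; 3/16]
x' = x̄ + K·y = [-759/112, -141/16]
P' = (I − K·H)·P̄ = [255/28 53/4; 53/4 81/4]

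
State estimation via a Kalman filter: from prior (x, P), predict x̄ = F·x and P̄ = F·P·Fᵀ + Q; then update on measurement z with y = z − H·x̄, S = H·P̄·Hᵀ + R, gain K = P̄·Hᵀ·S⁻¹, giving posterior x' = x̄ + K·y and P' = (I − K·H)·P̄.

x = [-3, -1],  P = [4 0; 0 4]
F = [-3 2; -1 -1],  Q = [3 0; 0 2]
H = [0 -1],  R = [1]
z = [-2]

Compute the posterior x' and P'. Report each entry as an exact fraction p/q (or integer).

x' = [69/11, 24/11]
P' = [589/11 4/11; 4/11 10/11]

x̄ = F·x = [7, 4]
P̄ = F·P·Fᵀ + Q = [55 4; 4 10]
y = z − H·x̄ = [2]
S = H·P̄·Hᵀ + R = [11]
K = P̄·Hᵀ·S⁻¹ = [-4/11; -10/11]
x' = x̄ + K·y = [69/11, 24/11]
P' = (I − K·H)·P̄ = [589/11 4/11; 4/11 10/11]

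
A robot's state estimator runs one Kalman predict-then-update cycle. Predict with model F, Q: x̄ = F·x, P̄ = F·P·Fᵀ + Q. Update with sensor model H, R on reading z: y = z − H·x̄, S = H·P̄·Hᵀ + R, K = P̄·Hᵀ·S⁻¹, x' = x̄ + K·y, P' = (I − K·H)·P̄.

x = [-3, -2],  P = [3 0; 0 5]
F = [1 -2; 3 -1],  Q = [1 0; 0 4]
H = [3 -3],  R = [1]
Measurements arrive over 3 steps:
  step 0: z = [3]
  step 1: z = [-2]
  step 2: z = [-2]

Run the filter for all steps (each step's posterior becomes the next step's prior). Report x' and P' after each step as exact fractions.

step 0: x̄ = F·x = [1, -7]
step 0: P̄ = F·P·Fᵀ + Q = [24 19; 19 36]
step 0: y = z − H·x̄ = [-21]
step 0: S = H·P̄·Hᵀ + R = [199]
step 0: K = P̄·Hᵀ·S⁻¹ = [15/199; -51/199]
step 0: x' = x̄ + K·y = [-116/199, -322/199]
step 0: P' = (I − K·H)·P̄ = [4551/199 4546/199; 4546/199 4563/199]
step 1: x̄ = F·x = [528/199, -26/199]
step 1: P̄ = F·P·Fᵀ + Q = [4818/199 -9043/199; -9043/199 19042/199]
step 1: y = z − H·x̄ = [-2060/199]
step 1: S = H·P̄·Hᵀ + R = [377713/199]
step 1: K = P̄·Hᵀ·S⁻¹ = [41583/377713; -84255/377713]
step 1: x' = x̄ + K·y = [571716/377713, 822838/377713]
step 1: P' = (I − K·H)·P̄ = [455655/377713 441794/377713; 441794/377713 469879/377713]
step 2: x̄ = F·x = [-1073960/377713, 892310/377713]
step 2: P̄ = F·P·Fᵀ + Q = [945708/377713 -785835/377713; -785835/377713 3430862/377713]
step 2: y = z − H·x̄ = [5143384/377713]
step 2: S = H·P̄·Hᵀ + R = [53911873/377713]
step 2: K = P̄·Hᵀ·S⁻¹ = [5194629/53911873; -12650091/53911873]
step 2: x' = x̄ + K·y = [-82552688/53911873, -44896978/53911873]
step 2: P' = (I − K·H)·P̄ = [63542211/53911873 61810668/53911873; 61810668/53911873 66027365/53911873]

step 0: x' = [-116/199, -322/199], P' = [4551/199 4546/199; 4546/199 4563/199]
step 1: x' = [571716/377713, 822838/377713], P' = [455655/377713 441794/377713; 441794/377713 469879/377713]
step 2: x' = [-82552688/53911873, -44896978/53911873], P' = [63542211/53911873 61810668/53911873; 61810668/53911873 66027365/53911873]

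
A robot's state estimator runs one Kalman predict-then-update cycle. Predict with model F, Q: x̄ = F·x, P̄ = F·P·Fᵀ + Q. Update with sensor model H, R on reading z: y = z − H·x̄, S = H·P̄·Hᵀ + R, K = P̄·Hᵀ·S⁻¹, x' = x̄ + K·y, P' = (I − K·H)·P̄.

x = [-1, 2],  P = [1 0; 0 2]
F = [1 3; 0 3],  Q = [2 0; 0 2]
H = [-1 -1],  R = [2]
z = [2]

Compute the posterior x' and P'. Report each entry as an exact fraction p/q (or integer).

x̄ = F·x = [5, 6]
P̄ = F·P·Fᵀ + Q = [21 18; 18 20]
y = z − H·x̄ = [13]
S = H·P̄·Hᵀ + R = [79]
K = P̄·Hᵀ·S⁻¹ = [-39/79; -38/79]
x' = x̄ + K·y = [-112/79, -20/79]
P' = (I − K·H)·P̄ = [138/79 -60/79; -60/79 136/79]

x' = [-112/79, -20/79]
P' = [138/79 -60/79; -60/79 136/79]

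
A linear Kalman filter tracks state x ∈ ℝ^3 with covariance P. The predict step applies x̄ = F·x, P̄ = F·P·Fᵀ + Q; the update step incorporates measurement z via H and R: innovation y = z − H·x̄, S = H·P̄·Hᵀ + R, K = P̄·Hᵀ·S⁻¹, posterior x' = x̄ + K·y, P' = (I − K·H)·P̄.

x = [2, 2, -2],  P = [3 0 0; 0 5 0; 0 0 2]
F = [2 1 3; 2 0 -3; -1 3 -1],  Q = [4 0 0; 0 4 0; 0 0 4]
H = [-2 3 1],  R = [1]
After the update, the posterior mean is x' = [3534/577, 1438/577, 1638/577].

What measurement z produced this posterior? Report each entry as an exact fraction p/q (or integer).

z = [-2]

x̄ = F·x = [0, 10, 6]
P̄ = F·P·Fᵀ + Q = [39 -6 3; -6 34 0; 3 0 54]
S = H·P̄·Hᵀ + R = [577]
K = P̄·Hᵀ·S⁻¹ = [-93/577; 114/577; 48/577]
x' − x̄ = [3534/577, -4332/577, -1824/577] = K·y
y = (KᵀK)⁻¹·Kᵀ·(x' − x̄) = [-38]
z = y + H·x̄ = [-38] + [36] = [-2]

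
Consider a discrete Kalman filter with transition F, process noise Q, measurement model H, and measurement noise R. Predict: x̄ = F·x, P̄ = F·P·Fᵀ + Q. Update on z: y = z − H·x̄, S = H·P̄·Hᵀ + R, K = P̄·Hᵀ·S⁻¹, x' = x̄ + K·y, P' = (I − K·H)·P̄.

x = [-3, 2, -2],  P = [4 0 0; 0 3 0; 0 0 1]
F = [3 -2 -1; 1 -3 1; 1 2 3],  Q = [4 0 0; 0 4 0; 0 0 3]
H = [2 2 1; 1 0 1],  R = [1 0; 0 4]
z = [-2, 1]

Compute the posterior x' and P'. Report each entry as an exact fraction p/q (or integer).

x' = [26629/9199, -25387/9199, -21370/9199]
P' = [116935/18398 -60391/18398 -108419/18398; -60391/18398 51569/18398 24147/18398; -108419/18398 24147/18398 164519/18398]

x̄ = F·x = [-11, -11, -5]
P̄ = F·P·Fᵀ + Q = [53 29 -3; 29 36 -11; -3 -11 28]
y = z − H·x̄ = [47, 17]
S = H·P̄·Hᵀ + R = [561 161; 161 79]
K = P̄·Hᵀ·S⁻¹ = [4669/18398 2129/18398; 6503/18398 -9061/18398; -4025/18398 14025/18398]
x' = x̄ + K·y = [26629/9199, -25387/9199, -21370/9199]
P' = (I − K·H)·P̄ = [116935/18398 -60391/18398 -108419/18398; -60391/18398 51569/18398 24147/18398; -108419/18398 24147/18398 164519/18398]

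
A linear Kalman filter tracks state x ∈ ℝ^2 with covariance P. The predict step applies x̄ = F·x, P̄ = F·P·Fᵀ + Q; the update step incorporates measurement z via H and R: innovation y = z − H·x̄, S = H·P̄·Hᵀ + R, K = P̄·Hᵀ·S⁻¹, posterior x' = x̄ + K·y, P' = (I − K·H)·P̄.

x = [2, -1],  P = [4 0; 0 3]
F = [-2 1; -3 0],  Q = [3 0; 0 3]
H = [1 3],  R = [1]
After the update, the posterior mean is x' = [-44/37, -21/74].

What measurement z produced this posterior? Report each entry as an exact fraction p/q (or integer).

x̄ = F·x = [-5, -6]
P̄ = F·P·Fᵀ + Q = [22 24; 24 39]
S = H·P̄·Hᵀ + R = [518]
K = P̄·Hᵀ·S⁻¹ = [47/259; 141/518]
x' − x̄ = [141/37, 423/74] = K·y
y = (KᵀK)⁻¹·Kᵀ·(x' − x̄) = [21]
z = y + H·x̄ = [21] + [-23] = [-2]

z = [-2]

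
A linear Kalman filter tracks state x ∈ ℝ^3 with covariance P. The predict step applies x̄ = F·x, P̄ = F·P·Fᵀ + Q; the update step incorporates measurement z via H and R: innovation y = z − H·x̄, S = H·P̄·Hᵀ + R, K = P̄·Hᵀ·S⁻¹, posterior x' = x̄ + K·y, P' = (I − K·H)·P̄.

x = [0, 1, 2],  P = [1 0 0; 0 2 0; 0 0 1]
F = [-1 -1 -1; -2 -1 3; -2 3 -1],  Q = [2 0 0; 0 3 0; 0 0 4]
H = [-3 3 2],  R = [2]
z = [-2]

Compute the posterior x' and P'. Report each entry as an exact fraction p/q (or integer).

x̄ = F·x = [-3, 5, 1]
P̄ = F·P·Fᵀ + Q = [6 1 -3; 1 18 -5; -3 -5 27]
y = z − H·x̄ = [-28]
S = H·P̄·Hᵀ + R = [284]
K = P̄·Hᵀ·S⁻¹ = [-21/284; 41/284; 12/71]
x' = x̄ + K·y = [-66/71, 68/71, -265/71]
P' = (I − K·H)·P̄ = [1263/284 1145/284 39/71; 1145/284 3431/284 -847/71; 39/71 -847/71 1341/71]

x' = [-66/71, 68/71, -265/71]
P' = [1263/284 1145/284 39/71; 1145/284 3431/284 -847/71; 39/71 -847/71 1341/71]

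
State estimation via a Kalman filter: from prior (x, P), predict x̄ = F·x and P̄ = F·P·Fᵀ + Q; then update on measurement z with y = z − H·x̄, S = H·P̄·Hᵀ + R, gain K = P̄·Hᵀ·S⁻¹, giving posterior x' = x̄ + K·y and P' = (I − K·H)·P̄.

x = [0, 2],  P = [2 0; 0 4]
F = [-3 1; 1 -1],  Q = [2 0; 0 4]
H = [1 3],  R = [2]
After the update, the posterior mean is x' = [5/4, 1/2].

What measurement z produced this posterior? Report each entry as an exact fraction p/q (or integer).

z = [3]

x̄ = F·x = [2, -2]
P̄ = F·P·Fᵀ + Q = [24 -10; -10 10]
S = H·P̄·Hᵀ + R = [56]
K = P̄·Hᵀ·S⁻¹ = [-3/28; 5/14]
x' − x̄ = [-3/4, 5/2] = K·y
y = (KᵀK)⁻¹·Kᵀ·(x' − x̄) = [7]
z = y + H·x̄ = [7] + [-4] = [3]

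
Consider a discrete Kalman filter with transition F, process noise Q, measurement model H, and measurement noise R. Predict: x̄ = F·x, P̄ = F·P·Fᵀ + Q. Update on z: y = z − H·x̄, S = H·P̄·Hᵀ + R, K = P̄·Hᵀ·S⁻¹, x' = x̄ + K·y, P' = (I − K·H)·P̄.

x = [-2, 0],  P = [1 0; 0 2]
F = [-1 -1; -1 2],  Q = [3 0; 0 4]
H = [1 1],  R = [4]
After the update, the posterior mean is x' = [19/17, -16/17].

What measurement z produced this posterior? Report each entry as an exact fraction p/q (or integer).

z = [-1]

x̄ = F·x = [2, 2]
P̄ = F·P·Fᵀ + Q = [6 -3; -3 13]
S = H·P̄·Hᵀ + R = [17]
K = P̄·Hᵀ·S⁻¹ = [3/17; 10/17]
x' − x̄ = [-15/17, -50/17] = K·y
y = (KᵀK)⁻¹·Kᵀ·(x' − x̄) = [-5]
z = y + H·x̄ = [-5] + [4] = [-1]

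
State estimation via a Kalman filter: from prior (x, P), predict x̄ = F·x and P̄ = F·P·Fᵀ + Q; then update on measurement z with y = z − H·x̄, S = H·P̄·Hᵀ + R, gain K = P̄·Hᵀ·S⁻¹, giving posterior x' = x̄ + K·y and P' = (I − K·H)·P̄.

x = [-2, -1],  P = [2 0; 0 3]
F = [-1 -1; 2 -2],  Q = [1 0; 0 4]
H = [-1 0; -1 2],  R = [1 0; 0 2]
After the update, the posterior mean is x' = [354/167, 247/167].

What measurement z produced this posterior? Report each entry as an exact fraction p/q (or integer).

z = [-2, 1]

x̄ = F·x = [3, -2]
P̄ = F·P·Fᵀ + Q = [6 2; 2 24]
S = H·P̄·Hᵀ + R = [7 2; 2 96]
K = P̄·Hᵀ·S⁻¹ = [-143/167 -1/334; -71/167 163/334]
x' − x̄ = [-147/167, 581/167] = K·y
y = (KᵀK)⁻¹·Kᵀ·(x' − x̄) = [1, 8]
z = y + H·x̄ = [1, 8] + [-3, -7] = [-2, 1]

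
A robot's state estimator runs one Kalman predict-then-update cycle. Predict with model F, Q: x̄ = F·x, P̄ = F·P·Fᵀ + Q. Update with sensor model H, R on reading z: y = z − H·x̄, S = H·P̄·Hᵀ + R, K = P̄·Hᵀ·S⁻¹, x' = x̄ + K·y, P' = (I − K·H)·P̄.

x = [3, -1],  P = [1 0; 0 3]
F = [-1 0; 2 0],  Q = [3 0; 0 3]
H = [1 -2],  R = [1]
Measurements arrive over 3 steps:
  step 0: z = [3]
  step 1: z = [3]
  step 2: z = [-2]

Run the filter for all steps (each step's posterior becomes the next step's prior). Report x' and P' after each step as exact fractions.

step 0: x̄ = F·x = [-3, 6]
step 0: P̄ = F·P·Fᵀ + Q = [4 -2; -2 7]
step 0: y = z − H·x̄ = [18]
step 0: S = H·P̄·Hᵀ + R = [41]
step 0: K = P̄·Hᵀ·S⁻¹ = [8/41; -16/41]
step 0: x' = x̄ + K·y = [21/41, -42/41]
step 0: P' = (I − K·H)·P̄ = [100/41 46/41; 46/41 31/41]
step 1: x̄ = F·x = [-21/41, 42/41]
step 1: P̄ = F·P·Fᵀ + Q = [223/41 -200/41; -200/41 523/41]
step 1: y = z − H·x̄ = [228/41]
step 1: S = H·P̄·Hᵀ + R = [3156/41]
step 1: K = P̄·Hᵀ·S⁻¹ = [623/3156; -623/1578]
step 1: x' = x̄ + K·y = [154/263, -308/263]
step 1: P' = (I − K·H)·P̄ = [7699/3156 1769/1578; 1769/1578 598/789]
step 2: x̄ = F·x = [-154/263, 308/263]
step 2: P̄ = F·P·Fᵀ + Q = [17167/3156 -7699/1578; -7699/1578 10066/789]
step 2: y = z − H·x̄ = [244/263]
step 2: S = H·P̄·Hᵀ + R = [242971/3156]
step 2: K = P̄·Hᵀ·S⁻¹ = [47963/242971; -95926/242971]
step 2: x' = x̄ + K·y = [-97774/242971, 195548/242971]
step 2: P' = (I − K·H)·P̄ = [592723/242971 272380/242971; 272380/242971 184153/242971]

step 0: x' = [21/41, -42/41], P' = [100/41 46/41; 46/41 31/41]
step 1: x' = [154/263, -308/263], P' = [7699/3156 1769/1578; 1769/1578 598/789]
step 2: x' = [-97774/242971, 195548/242971], P' = [592723/242971 272380/242971; 272380/242971 184153/242971]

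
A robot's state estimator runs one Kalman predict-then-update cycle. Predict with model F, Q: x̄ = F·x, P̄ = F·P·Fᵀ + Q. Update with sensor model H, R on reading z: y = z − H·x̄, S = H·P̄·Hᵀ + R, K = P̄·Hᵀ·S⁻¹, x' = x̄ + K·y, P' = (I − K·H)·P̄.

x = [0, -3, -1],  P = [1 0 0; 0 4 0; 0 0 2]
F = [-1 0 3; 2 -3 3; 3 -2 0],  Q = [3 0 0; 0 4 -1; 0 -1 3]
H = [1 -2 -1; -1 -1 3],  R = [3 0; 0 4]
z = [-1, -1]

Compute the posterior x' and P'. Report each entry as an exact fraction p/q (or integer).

x̄ = F·x = [-3, 6, 6]
P̄ = F·P·Fᵀ + Q = [22 16 -3; 16 62 29; -3 29 28]
y = z − H·x̄ = [20, -16]
S = H·P̄·Hᵀ + R = [359 -123; -123 216]
K = P̄·Hᵀ·S⁻¹ = [-2431/20805 -17734/62415; -633/1387 -908/4161; -806/4161 1975/12483]
x' = x̄ + K·y = [-49361/62415, 1514/4161, -5062/12483]
P' = (I − K·H)·P̄ = [488581/62415 10607/4161 38450/12483; 10607/4161 1997/1387 4322/4161; 38450/12483 4322/4161 19772/12483]

x' = [-49361/62415, 1514/4161, -5062/12483]
P' = [488581/62415 10607/4161 38450/12483; 10607/4161 1997/1387 4322/4161; 38450/12483 4322/4161 19772/12483]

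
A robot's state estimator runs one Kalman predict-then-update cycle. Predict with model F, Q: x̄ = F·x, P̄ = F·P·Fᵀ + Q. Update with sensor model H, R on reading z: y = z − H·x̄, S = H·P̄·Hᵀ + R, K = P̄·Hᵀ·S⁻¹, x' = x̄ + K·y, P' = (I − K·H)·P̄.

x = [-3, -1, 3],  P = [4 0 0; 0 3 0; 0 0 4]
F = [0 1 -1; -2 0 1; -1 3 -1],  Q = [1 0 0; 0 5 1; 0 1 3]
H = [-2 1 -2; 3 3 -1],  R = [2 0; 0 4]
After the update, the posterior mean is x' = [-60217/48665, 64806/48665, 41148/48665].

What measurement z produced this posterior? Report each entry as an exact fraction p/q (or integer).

z = [2, -1]

x̄ = F·x = [-4, 9, -3]
P̄ = F·P·Fᵀ + Q = [8 -4 13; -4 25 5; 13 5 38]
S = H·P̄·Hᵀ + R = [311 28; 28 159]
K = P̄·Hᵀ·S⁻¹ = [-7286/48665 977/48665; 2033/48665 17394/48665; -15871/48665 7692/48665]
x' − x̄ = [134443/48665, -373179/48665, 187143/48665] = K·y
y = (KᵀK)⁻¹·Kᵀ·(x' − x̄) = [-21, -19]
z = y + H·x̄ = [-21, -19] + [23, 18] = [2, -1]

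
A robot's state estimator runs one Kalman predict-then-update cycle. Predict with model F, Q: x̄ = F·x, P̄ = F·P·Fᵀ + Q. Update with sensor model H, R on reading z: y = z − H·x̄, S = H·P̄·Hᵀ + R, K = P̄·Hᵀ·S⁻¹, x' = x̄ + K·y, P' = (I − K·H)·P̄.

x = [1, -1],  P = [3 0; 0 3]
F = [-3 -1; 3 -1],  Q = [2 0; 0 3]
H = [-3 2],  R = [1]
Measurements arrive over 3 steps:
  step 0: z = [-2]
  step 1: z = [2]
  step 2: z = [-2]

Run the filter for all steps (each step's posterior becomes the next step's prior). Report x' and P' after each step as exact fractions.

step 0: x' = [886/709, 628/709], P' = [1952/709 2856/709; 2856/709 4353/709]
step 1: x' = [13013/137803, 158885/137803], P' = [633575/551212 876435/551212; 876435/551212 1341387/551212]
step 2: x' = [-5671663/23409548, -31759621/23409548], P' = [52472741/46819096 72592191/46819096; 72592191/46819096 111383229/46819096]

step 0: x̄ = F·x = [-2, 4]
step 0: P̄ = F·P·Fᵀ + Q = [32 -24; -24 33]
step 0: y = z − H·x̄ = [-16]
step 0: S = H·P̄·Hᵀ + R = [709]
step 0: K = P̄·Hᵀ·S⁻¹ = [-144/709; 138/709]
step 0: x' = x̄ + K·y = [886/709, 628/709]
step 0: P' = (I − K·H)·P̄ = [1952/709 2856/709; 2856/709 4353/709]
step 1: x̄ = F·x = [-3286/709, 2030/709]
step 1: P̄ = F·P·Fᵀ + Q = [40475/709 -13215/709; -13215/709 6912/709]
step 1: y = z − H·x̄ = [-12500/709]
step 1: S = H·P̄·Hᵀ + R = [551212/709]
step 1: K = P̄·Hᵀ·S⁻¹ = [-147855/551212; 53469/551212]
step 1: x' = x̄ + K·y = [13013/137803, 158885/137803]
step 1: P' = (I − K·H)·P̄ = [633575/551212 876435/551212; 876435/551212 1341387/551212]
step 2: x̄ = F·x = [-197924/137803, -119846/137803]
step 2: P̄ = F·P·Fᵀ + Q = [3351149/137803 -1090197/137803; -1090197/137803 859647/137803]
step 2: y = z − H·x̄ = [-629686/137803]
step 2: S = H·P̄·Hᵀ + R = [46819096/137803]
step 2: K = P̄·Hᵀ·S⁻¹ = [-12233841/46819096; 4989885/46819096]
step 2: x' = x̄ + K·y = [-5671663/23409548, -31759621/23409548]
step 2: P' = (I − K·H)·P̄ = [52472741/46819096 72592191/46819096; 72592191/46819096 111383229/46819096]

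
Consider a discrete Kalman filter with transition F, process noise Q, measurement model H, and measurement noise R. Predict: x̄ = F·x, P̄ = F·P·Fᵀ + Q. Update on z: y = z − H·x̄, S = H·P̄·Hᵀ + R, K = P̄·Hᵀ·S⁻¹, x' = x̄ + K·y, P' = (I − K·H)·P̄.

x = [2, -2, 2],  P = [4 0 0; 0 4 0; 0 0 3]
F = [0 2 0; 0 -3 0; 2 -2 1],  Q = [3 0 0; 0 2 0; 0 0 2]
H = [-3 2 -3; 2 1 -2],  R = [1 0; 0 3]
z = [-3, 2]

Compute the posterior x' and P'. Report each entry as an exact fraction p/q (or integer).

x̄ = F·x = [-4, 6, 10]
P̄ = F·P·Fᵀ + Q = [19 -24 -16; -24 38 24; -16 24 37]
y = z − H·x̄ = [3, 24]
S = H·P̄·Hᵀ + R = [369 -8; -8 201]
K = P̄·Hᵀ·S⁻¹ = [-11089/74105 16518/74105; 14812/74105 -20794/74105; -3671/74105 -30378/74105]
x' = x̄ + K·y = [13349/14821, -1998/14821, 193/14821]
P' = (I − K·H)·P̄ = [16094/74105 22288/74105 2461/74105; 22288/74105 484226/74105 295592/74105; 2461/74105 295592/74105 195824/74105]

x' = [13349/14821, -1998/14821, 193/14821]
P' = [16094/74105 22288/74105 2461/74105; 22288/74105 484226/74105 295592/74105; 2461/74105 295592/74105 195824/74105]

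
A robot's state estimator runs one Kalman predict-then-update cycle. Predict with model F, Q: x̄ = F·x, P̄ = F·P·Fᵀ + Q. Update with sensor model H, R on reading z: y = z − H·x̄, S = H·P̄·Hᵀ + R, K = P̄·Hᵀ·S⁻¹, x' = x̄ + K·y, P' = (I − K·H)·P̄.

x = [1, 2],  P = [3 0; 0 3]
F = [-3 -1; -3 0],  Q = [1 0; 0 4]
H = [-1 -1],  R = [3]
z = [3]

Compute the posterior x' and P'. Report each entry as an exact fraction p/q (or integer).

x' = [-305/119, -67/119]
P' = [325/119 -151/119; -151/119 325/119]

x̄ = F·x = [-5, -3]
P̄ = F·P·Fᵀ + Q = [31 27; 27 31]
y = z − H·x̄ = [-5]
S = H·P̄·Hᵀ + R = [119]
K = P̄·Hᵀ·S⁻¹ = [-58/119; -58/119]
x' = x̄ + K·y = [-305/119, -67/119]
P' = (I − K·H)·P̄ = [325/119 -151/119; -151/119 325/119]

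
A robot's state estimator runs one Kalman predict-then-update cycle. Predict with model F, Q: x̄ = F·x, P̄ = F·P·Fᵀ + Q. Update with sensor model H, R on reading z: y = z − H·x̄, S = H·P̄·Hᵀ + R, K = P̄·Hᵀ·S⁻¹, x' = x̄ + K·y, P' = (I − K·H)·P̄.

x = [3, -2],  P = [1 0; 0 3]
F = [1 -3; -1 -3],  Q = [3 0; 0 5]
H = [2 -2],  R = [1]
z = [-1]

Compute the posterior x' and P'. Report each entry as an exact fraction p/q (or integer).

x̄ = F·x = [9, 3]
P̄ = F·P·Fᵀ + Q = [31 26; 26 33]
y = z − H·x̄ = [-13]
S = H·P̄·Hᵀ + R = [49]
K = P̄·Hᵀ·S⁻¹ = [10/49; -2/7]
x' = x̄ + K·y = [311/49, 47/7]
P' = (I − K·H)·P̄ = [1419/49 202/7; 202/7 29]

x' = [311/49, 47/7]
P' = [1419/49 202/7; 202/7 29]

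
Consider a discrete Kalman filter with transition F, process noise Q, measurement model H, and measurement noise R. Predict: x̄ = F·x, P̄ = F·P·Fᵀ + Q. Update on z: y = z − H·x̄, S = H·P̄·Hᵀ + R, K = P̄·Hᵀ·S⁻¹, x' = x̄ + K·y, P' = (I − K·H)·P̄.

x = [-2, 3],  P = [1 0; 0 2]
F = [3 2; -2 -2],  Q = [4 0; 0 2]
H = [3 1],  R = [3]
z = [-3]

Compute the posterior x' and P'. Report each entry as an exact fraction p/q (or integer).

x̄ = F·x = [0, -2]
P̄ = F·P·Fᵀ + Q = [21 -14; -14 14]
y = z − H·x̄ = [-1]
S = H·P̄·Hᵀ + R = [122]
K = P̄·Hᵀ·S⁻¹ = [49/122; -14/61]
x' = x̄ + K·y = [-49/122, -108/61]
P' = (I − K·H)·P̄ = [161/122 -168/61; -168/61 462/61]

x' = [-49/122, -108/61]
P' = [161/122 -168/61; -168/61 462/61]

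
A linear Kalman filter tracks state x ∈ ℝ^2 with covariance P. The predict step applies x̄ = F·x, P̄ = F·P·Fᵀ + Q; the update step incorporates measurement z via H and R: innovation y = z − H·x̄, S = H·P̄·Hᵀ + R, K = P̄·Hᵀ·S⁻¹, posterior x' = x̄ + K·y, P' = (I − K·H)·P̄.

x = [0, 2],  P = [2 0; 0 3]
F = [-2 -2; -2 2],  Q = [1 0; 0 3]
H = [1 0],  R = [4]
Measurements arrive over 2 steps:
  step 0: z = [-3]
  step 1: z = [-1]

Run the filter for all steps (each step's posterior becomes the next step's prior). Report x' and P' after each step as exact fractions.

step 0: x' = [-79/25, 96/25], P' = [84/25 -16/25; -16/25 559/25]
step 1: x' = [-2605/2569, 35282/2569], P' = [9876/2569 -7600/2569; -7600/2569 140759/2569]

step 0: x̄ = F·x = [-4, 4]
step 0: P̄ = F·P·Fᵀ + Q = [21 -4; -4 23]
step 0: y = z − H·x̄ = [1]
step 0: S = H·P̄·Hᵀ + R = [25]
step 0: K = P̄·Hᵀ·S⁻¹ = [21/25; -4/25]
step 0: x' = x̄ + K·y = [-79/25, 96/25]
step 0: P' = (I − K·H)·P̄ = [84/25 -16/25; -16/25 559/25]
step 1: x̄ = F·x = [-34/25, 14]
step 1: P̄ = F·P·Fᵀ + Q = [2469/25 -76; -76 111]
step 1: y = z − H·x̄ = [9/25]
step 1: S = H·P̄·Hᵀ + R = [2569/25]
step 1: K = P̄·Hᵀ·S⁻¹ = [2469/2569; -1900/2569]
step 1: x' = x̄ + K·y = [-2605/2569, 35282/2569]
step 1: P' = (I − K·H)·P̄ = [9876/2569 -7600/2569; -7600/2569 140759/2569]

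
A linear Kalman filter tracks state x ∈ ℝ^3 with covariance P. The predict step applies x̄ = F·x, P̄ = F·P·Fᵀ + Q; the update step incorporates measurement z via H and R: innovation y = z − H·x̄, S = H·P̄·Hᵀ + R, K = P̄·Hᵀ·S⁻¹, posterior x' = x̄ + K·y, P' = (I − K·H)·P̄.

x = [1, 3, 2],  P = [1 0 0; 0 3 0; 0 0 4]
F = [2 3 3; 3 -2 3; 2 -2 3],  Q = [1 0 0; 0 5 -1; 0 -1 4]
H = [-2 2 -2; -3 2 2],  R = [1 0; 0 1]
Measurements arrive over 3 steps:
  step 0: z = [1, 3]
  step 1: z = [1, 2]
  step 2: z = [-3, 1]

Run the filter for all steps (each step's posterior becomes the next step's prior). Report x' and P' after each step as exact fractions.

step 0: x̄ = F·x = [17, 3, 2]
step 0: P̄ = F·P·Fᵀ + Q = [68 24 22; 24 62 53; 22 53 56]
step 0: y = z − H·x̄ = [33, 44]
step 0: S = H·P̄·Hᵀ + R = [305 236; 236 957]
step 0: K = P̄·Hᵀ·S⁻¹ = [-99892/236189 -3008/236189; -65998/236189 55270/236189; -83722/236189 58160/236189]
step 0: x' = x̄ + K·y = [586425/236189, 962513/236189, 268592/236189]
step 0: P' = (I − K·H)·P̄ = [2538212/236189 3147040/236189 658774/236189; 3147040/236189 3931118/236189 817077/236189; 658774/236189 817077/236189 200164/236189]
step 1: x̄ = F·x = [4866165/236189, 640025/236189, 53600/236189]
step 1: P̄ = F·P·Fᵀ + Q = [107947729/236189 21512081/236189 5018215/236189; 21512081/236189 5839329/236189 1125317/236189; 5018215/236189 1125317/236189 1547596/236189]
step 1: y = z − H·x̄ = [8795669/236189, 13683623/236189]
step 1: S = H·P̄·Hᵀ + R = [320621341/236189 459768926/236189; 459768926/236189 691952434/236189]
step 1: K = P̄·Hᵀ·S⁻¹ = [-1457888471/7386211877 -3843517957/14772423754; 3959473/2014421421 -299917057/4028842842; -2163036697/7386211877 2667193927/14772423754]
step 1: x' = x̄ + K·y = [-26903912291/14772423754, -6163451183/4028842842, -3226363485/14772423754]
step 1: P' = (I − K·H)·P̄ = [87106934531/14772423754 9744894949/1342947614 21544798379/14772423754; 9744894949/1342947614 36470356531/4028842842 2410570737/1342947614; 21544798379/14772423754 2410570737/1342947614 7134516425/14772423754]
step 2: x̄ = F·x = [-65642439025/7386211877, -67788277979/22158635631, -54864819085/44317271262]
step 2: P̄ = F·P·Fᵀ + Q = [1826544647484/7386211877 361597221765/7386211877 81382323007/7386211877; 361597221765/7386211877 360327960148/22158635631 60024881584/22158635631; 81382323007/7386211877 60024881584/22158635631 268254393515/44317271262]
step 2: y = z − H·x̄ = [-126539601390/7386211877, -378181940551/22158635631]
step 2: S = H·P̄·Hᵀ + R = [5571052803399/7386211877 7807661331122/7386211877; 7807661331122/7386211877 35849620186201/22158635631]
step 2: K = P̄·Hᵀ·S⁻¹ = [-443135920417012/2280113397108711 -195657425305324/760037799036237; 1444643300856/253345933012079 -18001059913555/253345933012079; -221998059445513/760037799036237 45916804966366/253345933012079]
step 2: x' = x̄ + K·y = [-2654115187854223/2280113397108711, -492567444398176/253345933012079, 1022648745550609/1520075598072474]
step 2: P' = (I − K·H)·P̄ = [13254510783957812/2280113397108711 1812290158984891/253345933012079 1092556202371571/760037799036237; 1812290158984891/253345933012079 2261223594577939/253345933012079 448211113942620/253345933012079; 1092556202371571/760037799036237 448211113942620/253345933012079 242050779452697/506691866024158]

step 0: x' = [586425/236189, 962513/236189, 268592/236189], P' = [2538212/236189 3147040/236189 658774/236189; 3147040/236189 3931118/236189 817077/236189; 658774/236189 817077/236189 200164/236189]
step 1: x' = [-26903912291/14772423754, -6163451183/4028842842, -3226363485/14772423754], P' = [87106934531/14772423754 9744894949/1342947614 21544798379/14772423754; 9744894949/1342947614 36470356531/4028842842 2410570737/1342947614; 21544798379/14772423754 2410570737/1342947614 7134516425/14772423754]
step 2: x' = [-2654115187854223/2280113397108711, -492567444398176/253345933012079, 1022648745550609/1520075598072474], P' = [13254510783957812/2280113397108711 1812290158984891/253345933012079 1092556202371571/760037799036237; 1812290158984891/253345933012079 2261223594577939/253345933012079 448211113942620/253345933012079; 1092556202371571/760037799036237 448211113942620/253345933012079 242050779452697/506691866024158]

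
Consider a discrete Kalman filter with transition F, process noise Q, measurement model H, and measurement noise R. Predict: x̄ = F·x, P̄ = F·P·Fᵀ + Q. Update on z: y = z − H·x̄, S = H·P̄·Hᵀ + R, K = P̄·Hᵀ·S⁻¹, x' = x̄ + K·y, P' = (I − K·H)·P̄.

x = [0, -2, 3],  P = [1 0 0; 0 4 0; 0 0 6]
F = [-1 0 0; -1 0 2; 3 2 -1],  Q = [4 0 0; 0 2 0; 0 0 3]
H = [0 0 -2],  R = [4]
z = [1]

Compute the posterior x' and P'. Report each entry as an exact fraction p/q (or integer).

x' = [-39/70, 45/14, -24/35]
P' = [166/35 -2/7 -3/35; -2/7 144/7 -3/7; -3/35 -3/7 34/35]

x̄ = F·x = [0, 6, -7]
P̄ = F·P·Fᵀ + Q = [5 1 -3; 1 27 -15; -3 -15 34]
y = z − H·x̄ = [-13]
S = H·P̄·Hᵀ + R = [140]
K = P̄·Hᵀ·S⁻¹ = [3/70; 3/14; -17/35]
x' = x̄ + K·y = [-39/70, 45/14, -24/35]
P' = (I − K·H)·P̄ = [166/35 -2/7 -3/35; -2/7 144/7 -3/7; -3/35 -3/7 34/35]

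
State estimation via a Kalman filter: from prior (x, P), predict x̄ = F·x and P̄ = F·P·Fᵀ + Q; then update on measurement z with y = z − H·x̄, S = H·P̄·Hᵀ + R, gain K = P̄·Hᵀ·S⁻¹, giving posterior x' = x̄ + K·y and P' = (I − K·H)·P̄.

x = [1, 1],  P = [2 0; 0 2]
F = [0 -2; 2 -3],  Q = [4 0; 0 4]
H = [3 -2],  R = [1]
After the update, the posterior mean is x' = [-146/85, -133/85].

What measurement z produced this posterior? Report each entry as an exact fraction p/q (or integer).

x̄ = F·x = [-2, -1]
P̄ = F·P·Fᵀ + Q = [12 12; 12 30]
S = H·P̄·Hᵀ + R = [85]
K = P̄·Hᵀ·S⁻¹ = [12/85; -24/85]
x' − x̄ = [24/85, -48/85] = K·y
y = (KᵀK)⁻¹·Kᵀ·(x' − x̄) = [2]
z = y + H·x̄ = [2] + [-4] = [-2]

z = [-2]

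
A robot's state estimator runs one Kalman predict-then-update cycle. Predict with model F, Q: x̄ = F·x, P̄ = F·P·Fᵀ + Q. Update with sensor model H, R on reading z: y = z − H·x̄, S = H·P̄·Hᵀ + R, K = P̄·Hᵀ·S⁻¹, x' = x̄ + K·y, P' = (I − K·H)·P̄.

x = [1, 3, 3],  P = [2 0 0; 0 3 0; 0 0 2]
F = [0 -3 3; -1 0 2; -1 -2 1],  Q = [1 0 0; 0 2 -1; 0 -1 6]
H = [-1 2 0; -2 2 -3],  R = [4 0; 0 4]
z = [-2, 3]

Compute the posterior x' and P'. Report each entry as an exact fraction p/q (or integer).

x̄ = F·x = [0, 5, -4]
P̄ = F·P·Fᵀ + Q = [46 12 24; 12 12 5; 24 5 22]
y = z − H·x̄ = [-12, -19]
S = H·P̄·Hᵀ + R = [50 110; 110 566]
K = P̄·Hᵀ·S⁻¹ = [737/4050 -229/810; 469/900 -23/180; 293/1350 -61/270]
x' = x̄ + K·y = [12911/4050, 1057/900, -3121/1350]
P' = (I − K·H)·P̄ = [21107/2025 2509/450 -1927/675; 2509/450 383/100 -149/150; -1927/675 -149/150 347/225]

x' = [12911/4050, 1057/900, -3121/1350]
P' = [21107/2025 2509/450 -1927/675; 2509/450 383/100 -149/150; -1927/675 -149/150 347/225]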